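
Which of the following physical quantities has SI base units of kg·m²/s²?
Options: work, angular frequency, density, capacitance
Checking the SI base units of each option:
  work (W = Fd): kg·m²/s²  ✓ matches
  angular frequency (ω = 2πf): 1/s  ✗
  density (ρ = m/V): kg/m³  ✗
  capacitance (C = Q/V): s⁴·A²/(kg·m²)  ✗

Only work has units kg·m²/s².

Answer: work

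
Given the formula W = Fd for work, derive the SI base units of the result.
Units of each symbol in W = Fd:
  F (force): kg·m/s²
  d (displacement): m

Multiplying the contributions: [kg·m/s²] · [m]
Adding exponents of each base unit: kg: 1, m: 2, s: -2
SI base units of work: kg·m²/s²

Answer: kg·m²/s²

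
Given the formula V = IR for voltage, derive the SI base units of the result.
Units of each symbol in V = IR:
  I (current): A
  R (resistance, in ohms): kg·m²/(s³·A²)

Multiplying the contributions: [A] · [kg·m²/(s³·A²)]
Adding exponents of each base unit: kg: 1, m: 2, s: -3, A: -1
SI base units of voltage: kg·m²/(s³·A)

Answer: kg·m²/(s³·A)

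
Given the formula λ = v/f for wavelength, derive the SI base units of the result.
Units of each symbol in λ = v/f:
  v (wave speed): m/s
  f (frequency): 1/s  → in the denominator, contributes s

Multiplying the contributions: [m/s] · [s]
Adding exponents of each base unit: m: 1
SI base units of wavelength: m

Answer: m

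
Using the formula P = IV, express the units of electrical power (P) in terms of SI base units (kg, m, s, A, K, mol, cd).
Units of each symbol in P = IV:
  I (current): A
  V (voltage, in volts): kg·m²/(s³·A)

Multiplying the contributions: [A] · [kg·m²/(s³·A)]
Adding exponents of each base unit: kg: 1, m: 2, s: -3
SI base units of electrical power: kg·m²/s³

Answer: kg·m²/s³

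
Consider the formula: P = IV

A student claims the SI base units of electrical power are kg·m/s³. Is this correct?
Units of each symbol in P = IV:
  I (current): A
  V (voltage, in volts): kg·m²/(s³·A)

Multiplying the contributions: [A] · [kg·m²/(s³·A)]
Adding exponents of each base unit: kg: 1, m: 2, s: -3
SI base units of electrical power: kg·m²/s³

The claimed units kg·m/s³ (exponents kg: 1, m: 1, s: -3) do not match the derived units kg·m²/s³ (exponents kg: 1, m: 2, s: -3), so the claim is incorrect.

Answer: No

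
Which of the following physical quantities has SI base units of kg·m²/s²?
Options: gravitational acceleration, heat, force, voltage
Checking the SI base units of each option:
  gravitational acceleration (g = GM/r²): m/s²  ✗
  heat (Q = mcΔT): kg·m²/s²  ✓ matches
  force (F = ma): kg·m/s²  ✗
  voltage (V = IR): kg·m²/(s³·A)  ✗

Only heat has units kg·m²/s².

Answer: heat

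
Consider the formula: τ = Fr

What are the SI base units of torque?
Units of each symbol in τ = Fr:
  F (force): kg·m/s²
  r (lever arm): m

Multiplying the contributions: [kg·m/s²] · [m]
Adding exponents of each base unit: kg: 1, m: 2, s: -2
SI base units of torque: kg·m²/s²

Answer: kg·m²/s²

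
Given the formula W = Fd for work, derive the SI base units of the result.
Units of each symbol in W = Fd:
  F (force): kg·m/s²
  d (displacement): m

Multiplying the contributions: [kg·m/s²] · [m]
Adding exponents of each base unit: kg: 1, m: 2, s: -2
SI base units of work: kg·m²/s²

Answer: kg·m²/s²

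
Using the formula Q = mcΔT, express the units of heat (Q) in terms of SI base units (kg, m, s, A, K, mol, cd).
Units of each symbol in Q = mcΔT:
  m (mass): kg
  c (specific heat capacity, in J/(kg·K)): m²/(s²·K)
  ΔT (temperature change): K

Multiplying the contributions: [kg] · [m²/(s²·K)] · [K]
Adding exponents of each base unit: kg: 1, m: 2, s: -2
SI base units of heat: kg·m²/s²

Answer: kg·m²/s²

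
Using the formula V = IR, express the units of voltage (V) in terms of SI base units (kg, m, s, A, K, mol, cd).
Units of each symbol in V = IR:
  I (current): A
  R (resistance, in ohms): kg·m²/(s³·A²)

Multiplying the contributions: [A] · [kg·m²/(s³·A²)]
Adding exponents of each base unit: kg: 1, m: 2, s: -3, A: -1
SI base units of voltage: kg·m²/(s³·A)

Answer: kg·m²/(s³·A)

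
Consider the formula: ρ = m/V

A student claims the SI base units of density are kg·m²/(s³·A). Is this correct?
Units of each symbol in ρ = m/V:
  m (mass): kg
  V (volume): m³  → in the denominator, contributes 1/m³

Multiplying the contributions: [kg] · [1/m³]
Adding exponents of each base unit: kg: 1, m: -3
SI base units of density: kg/m³

The claimed units kg·m²/(s³·A) (exponents kg: 1, m: 2, s: -3, A: -1) do not match the derived units kg/m³ (exponents kg: 1, m: -3), so the claim is incorrect.

Answer: No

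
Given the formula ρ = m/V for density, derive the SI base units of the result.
Units of each symbol in ρ = m/V:
  m (mass): kg
  V (volume): m³  → in the denominator, contributes 1/m³

Multiplying the contributions: [kg] · [1/m³]
Adding exponents of each base unit: kg: 1, m: -3
SI base units of density: kg/m³

Answer: kg/m³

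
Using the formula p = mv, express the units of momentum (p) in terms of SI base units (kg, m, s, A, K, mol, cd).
Units of each symbol in p = mv:
  m (mass): kg
  v (velocity): m/s

Multiplying the contributions: [kg] · [m/s]
Adding exponents of each base unit: kg: 1, m: 1, s: -1
SI base units of momentum: kg·m/s

Answer: kg·m/s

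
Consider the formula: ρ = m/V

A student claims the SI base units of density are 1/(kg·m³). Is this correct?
Units of each symbol in ρ = m/V:
  m (mass): kg
  V (volume): m³  → in the denominator, contributes 1/m³

Multiplying the contributions: [kg] · [1/m³]
Adding exponents of each base unit: kg: 1, m: -3
SI base units of density: kg/m³

The claimed units 1/(kg·m³) (exponents kg: -1, m: -3) do not match the derived units kg/m³ (exponents kg: 1, m: -3), so the claim is incorrect.

Answer: No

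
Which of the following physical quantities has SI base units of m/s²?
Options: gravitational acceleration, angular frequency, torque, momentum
Checking the SI base units of each option:
  gravitational acceleration (g = GM/r²): m/s²  ✓ matches
  angular frequency (ω = 2πf): 1/s  ✗
  torque (τ = Fr): kg·m²/s²  ✗
  momentum (p = mv): kg·m/s  ✗

Only gravitational acceleration has units m/s².

Answer: gravitational acceleration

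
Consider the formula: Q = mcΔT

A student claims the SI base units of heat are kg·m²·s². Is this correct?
Units of each symbol in Q = mcΔT:
  m (mass): kg
  c (specific heat capacity, in J/(kg·K)): m²/(s²·K)
  ΔT (temperature change): K

Multiplying the contributions: [kg] · [m²/(s²·K)] · [K]
Adding exponents of each base unit: kg: 1, m: 2, s: -2
SI base units of heat: kg·m²/s²

The claimed units kg·m²·s² (exponents kg: 1, m: 2, s: 2) do not match the derived units kg·m²/s² (exponents kg: 1, m: 2, s: -2), so the claim is incorrect.

Answer: No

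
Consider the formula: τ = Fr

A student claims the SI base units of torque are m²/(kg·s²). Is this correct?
Units of each symbol in τ = Fr:
  F (force): kg·m/s²
  r (lever arm): m

Multiplying the contributions: [kg·m/s²] · [m]
Adding exponents of each base unit: kg: 1, m: 2, s: -2
SI base units of torque: kg·m²/s²

The claimed units m²/(kg·s²) (exponents kg: -1, m: 2, s: -2) do not match the derived units kg·m²/s² (exponents kg: 1, m: 2, s: -2), so the claim is incorrect.

Answer: No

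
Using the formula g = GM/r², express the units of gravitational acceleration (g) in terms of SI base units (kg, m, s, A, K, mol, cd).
Units of each symbol in g = GM/r²:
  G (gravitational constant): m³/(kg·s²)
  M (mass): kg
  r (distance): m  → to the power 2 in the denominator, contributes 1/m²

Multiplying the contributions: [m³/(kg·s²)] · [kg] · [1/m²]
Adding exponents of each base unit: m: 1, s: -2
SI base units of gravitational acceleration: m/s²

Answer: m/s²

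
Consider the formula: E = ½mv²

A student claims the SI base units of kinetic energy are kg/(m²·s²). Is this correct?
Units of each symbol in E = ½mv²:
  m (mass): kg
  v (speed): m/s  → to the power 2, contributes m²/s²
  The factor ½ is dimensionless.

Multiplying the contributions: [kg] · [m²/s²]
Adding exponents of each base unit: kg: 1, m: 2, s: -2
SI base units of kinetic energy: kg·m²/s²

The claimed units kg/(m²·s²) (exponents kg: 1, m: -2, s: -2) do not match the derived units kg·m²/s² (exponents kg: 1, m: 2, s: -2), so the claim is incorrect.

Answer: No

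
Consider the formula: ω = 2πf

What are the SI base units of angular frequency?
Units of each symbol in ω = 2πf:
  f (frequency): 1/s
  The factor 2π is dimensionless.

Multiplying the contributions: [1/s]
Adding exponents of each base unit: s: -1
SI base units of angular frequency: 1/s

Answer: 1/s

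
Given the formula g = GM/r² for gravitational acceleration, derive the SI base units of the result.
Units of each symbol in g = GM/r²:
  G (gravitational constant): m³/(kg·s²)
  M (mass): kg
  r (distance): m  → to the power 2 in the denominator, contributes 1/m²

Multiplying the contributions: [m³/(kg·s²)] · [kg] · [1/m²]
Adding exponents of each base unit: m: 1, s: -2
SI base units of gravitational acceleration: m/s²

Answer: m/s²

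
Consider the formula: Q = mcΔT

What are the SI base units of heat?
Units of each symbol in Q = mcΔT:
  m (mass): kg
  c (specific heat capacity, in J/(kg·K)): m²/(s²·K)
  ΔT (temperature change): K

Multiplying the contributions: [kg] · [m²/(s²·K)] · [K]
Adding exponents of each base unit: kg: 1, m: 2, s: -2
SI base units of heat: kg·m²/s²

Answer: kg·m²/s²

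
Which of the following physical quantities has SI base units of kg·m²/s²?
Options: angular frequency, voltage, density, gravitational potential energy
Checking the SI base units of each option:
  angular frequency (ω = 2πf): 1/s  ✗
  voltage (V = IR): kg·m²/(s³·A)  ✗
  density (ρ = m/V): kg/m³  ✗
  gravitational potential energy (U = -GMm/r): kg·m²/s²  ✓ matches

Only gravitational potential energy has units kg·m²/s².

Answer: gravitational potential energy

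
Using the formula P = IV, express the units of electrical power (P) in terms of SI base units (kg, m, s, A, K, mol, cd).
Units of each symbol in P = IV:
  I (current): A
  V (voltage, in volts): kg·m²/(s³·A)

Multiplying the contributions: [A] · [kg·m²/(s³·A)]
Adding exponents of each base unit: kg: 1, m: 2, s: -3
SI base units of electrical power: kg·m²/s³

Answer: kg·m²/s³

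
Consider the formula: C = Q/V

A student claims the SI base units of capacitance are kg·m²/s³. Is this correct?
Units of each symbol in C = Q/V:
  Q (charge, in coulombs): s·A
  V (voltage, in volts): kg·m²/(s³·A)  → in the denominator, contributes s³·A/(kg·m²)

Multiplying the contributions: [s·A] · [s³·A/(kg·m²)]
Adding exponents of each base unit: kg: -1, m: -2, s: 4, A: 2
SI base units of capacitance: s⁴·A²/(kg·m²)

The claimed units kg·m²/s³ (exponents kg: 1, m: 2, s: -3) do not match the derived units s⁴·A²/(kg·m²) (exponents kg: -1, m: -2, s: 4, A: 2), so the claim is incorrect.

Answer: No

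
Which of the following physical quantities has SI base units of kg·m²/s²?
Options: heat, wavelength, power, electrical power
Checking the SI base units of each option:
  heat (Q = mcΔT): kg·m²/s²  ✓ matches
  wavelength (λ = v/f): m  ✗
  power (P = W/t): kg·m²/s³  ✗
  electrical power (P = IV): kg·m²/s³  ✗

Only heat has units kg·m²/s².

Answer: heat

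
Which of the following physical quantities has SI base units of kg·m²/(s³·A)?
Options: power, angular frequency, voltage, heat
Checking the SI base units of each option:
  power (P = W/t): kg·m²/s³  ✗
  angular frequency (ω = 2πf): 1/s  ✗
  voltage (V = IR): kg·m²/(s³·A)  ✓ matches
  heat (Q = mcΔT): kg·m²/s²  ✗

Only voltage has units kg·m²/(s³·A).

Answer: voltage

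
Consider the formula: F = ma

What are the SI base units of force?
Units of each symbol in F = ma:
  m (mass): kg
  a (acceleration): m/s²

Multiplying the contributions: [kg] · [m/s²]
Adding exponents of each base unit: kg: 1, m: 1, s: -2
SI base units of force: kg·m/s²

Answer: kg·m/s²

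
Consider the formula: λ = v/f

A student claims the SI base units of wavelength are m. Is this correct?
Units of each symbol in λ = v/f:
  v (wave speed): m/s
  f (frequency): 1/s  → in the denominator, contributes s

Multiplying the contributions: [m/s] · [s]
Adding exponents of each base unit: m: 1
SI base units of wavelength: m

The claimed units m match the derived units, so the claim is correct.

Answer: Yes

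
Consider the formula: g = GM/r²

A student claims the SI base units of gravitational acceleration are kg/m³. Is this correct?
Units of each symbol in g = GM/r²:
  G (gravitational constant): m³/(kg·s²)
  M (mass): kg
  r (distance): m  → to the power 2 in the denominator, contributes 1/m²

Multiplying the contributions: [m³/(kg·s²)] · [kg] · [1/m²]
Adding exponents of each base unit: m: 1, s: -2
SI base units of gravitational acceleration: m/s²

The claimed units kg/m³ (exponents kg: 1, m: -3) do not match the derived units m/s² (exponents m: 1, s: -2), so the claim is incorrect.

Answer: No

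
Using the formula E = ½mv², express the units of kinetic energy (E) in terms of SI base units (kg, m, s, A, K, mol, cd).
Units of each symbol in E = ½mv²:
  m (mass): kg
  v (speed): m/s  → to the power 2, contributes m²/s²
  The factor ½ is dimensionless.

Multiplying the contributions: [kg] · [m²/s²]
Adding exponents of each base unit: kg: 1, m: 2, s: -2
SI base units of kinetic energy: kg·m²/s²

Answer: kg·m²/s²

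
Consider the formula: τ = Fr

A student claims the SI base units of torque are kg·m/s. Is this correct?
Units of each symbol in τ = Fr:
  F (force): kg·m/s²
  r (lever arm): m

Multiplying the contributions: [kg·m/s²] · [m]
Adding exponents of each base unit: kg: 1, m: 2, s: -2
SI base units of torque: kg·m²/s²

The claimed units kg·m/s (exponents kg: 1, m: 1, s: -1) do not match the derived units kg·m²/s² (exponents kg: 1, m: 2, s: -2), so the claim is incorrect.

Answer: No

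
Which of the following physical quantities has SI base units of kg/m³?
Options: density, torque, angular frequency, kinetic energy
Checking the SI base units of each option:
  density (ρ = m/V): kg/m³  ✓ matches
  torque (τ = Fr): kg·m²/s²  ✗
  angular frequency (ω = 2πf): 1/s  ✗
  kinetic energy (E = ½mv²): kg·m²/s²  ✗

Only density has units kg/m³.

Answer: density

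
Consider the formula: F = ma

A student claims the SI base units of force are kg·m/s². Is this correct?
Units of each symbol in F = ma:
  m (mass): kg
  a (acceleration): m/s²

Multiplying the contributions: [kg] · [m/s²]
Adding exponents of each base unit: kg: 1, m: 1, s: -2
SI base units of force: kg·m/s²

The claimed units kg·m/s² match the derived units, so the claim is correct.

Answer: Yes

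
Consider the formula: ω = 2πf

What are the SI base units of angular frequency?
Units of each symbol in ω = 2πf:
  f (frequency): 1/s
  The factor 2π is dimensionless.

Multiplying the contributions: [1/s]
Adding exponents of each base unit: s: -1
SI base units of angular frequency: 1/s

Answer: 1/s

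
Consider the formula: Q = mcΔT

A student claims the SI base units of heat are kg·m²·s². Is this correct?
Units of each symbol in Q = mcΔT:
  m (mass): kg
  c (specific heat capacity, in J/(kg·K)): m²/(s²·K)
  ΔT (temperature change): K

Multiplying the contributions: [kg] · [m²/(s²·K)] · [K]
Adding exponents of each base unit: kg: 1, m: 2, s: -2
SI base units of heat: kg·m²/s²

The claimed units kg·m²·s² (exponents kg: 1, m: 2, s: 2) do not match the derived units kg·m²/s² (exponents kg: 1, m: 2, s: -2), so the claim is incorrect.

Answer: No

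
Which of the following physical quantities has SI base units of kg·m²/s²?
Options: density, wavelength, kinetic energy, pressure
Checking the SI base units of each option:
  density (ρ = m/V): kg/m³  ✗
  wavelength (λ = v/f): m  ✗
  kinetic energy (E = ½mv²): kg·m²/s²  ✓ matches
  pressure (P = F/A): kg/(m·s²)  ✗

Only kinetic energy has units kg·m²/s².

Answer: kinetic energy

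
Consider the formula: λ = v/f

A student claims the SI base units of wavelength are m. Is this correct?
Units of each symbol in λ = v/f:
  v (wave speed): m/s
  f (frequency): 1/s  → in the denominator, contributes s

Multiplying the contributions: [m/s] · [s]
Adding exponents of each base unit: m: 1
SI base units of wavelength: m

The claimed units m match the derived units, so the claim is correct.

Answer: Yes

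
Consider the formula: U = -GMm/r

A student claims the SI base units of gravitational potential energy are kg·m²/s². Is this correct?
Units of each symbol in U = -GMm/r:
  G (gravitational constant): m³/(kg·s²)
  M (mass): kg
  m (mass): kg
  r (distance): m  → in the denominator, contributes 1/m
  The minus sign does not affect the units.

Multiplying the contributions: [m³/(kg·s²)] · [kg] · [kg] · [1/m]
Adding exponents of each base unit: kg: 1, m: 2, s: -2
SI base units of gravitational potential energy: kg·m²/s²

The claimed units kg·m²/s² match the derived units, so the claim is correct.

Answer: Yes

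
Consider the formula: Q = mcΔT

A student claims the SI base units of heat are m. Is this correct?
Units of each symbol in Q = mcΔT:
  m (mass): kg
  c (specific heat capacity, in J/(kg·K)): m²/(s²·K)
  ΔT (temperature change): K

Multiplying the contributions: [kg] · [m²/(s²·K)] · [K]
Adding exponents of each base unit: kg: 1, m: 2, s: -2
SI base units of heat: kg·m²/s²

The claimed units m (exponents m: 1) do not match the derived units kg·m²/s² (exponents kg: 1, m: 2, s: -2), so the claim is incorrect.

Answer: No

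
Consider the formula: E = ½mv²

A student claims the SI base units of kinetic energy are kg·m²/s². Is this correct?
Units of each symbol in E = ½mv²:
  m (mass): kg
  v (speed): m/s  → to the power 2, contributes m²/s²
  The factor ½ is dimensionless.

Multiplying the contributions: [kg] · [m²/s²]
Adding exponents of each base unit: kg: 1, m: 2, s: -2
SI base units of kinetic energy: kg·m²/s²

The claimed units kg·m²/s² match the derived units, so the claim is correct.

Answer: Yes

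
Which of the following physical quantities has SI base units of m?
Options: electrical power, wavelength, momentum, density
Checking the SI base units of each option:
  electrical power (P = IV): kg·m²/s³  ✗
  wavelength (λ = v/f): m  ✓ matches
  momentum (p = mv): kg·m/s  ✗
  density (ρ = m/V): kg/m³  ✗

Only wavelength has units m.

Answer: wavelength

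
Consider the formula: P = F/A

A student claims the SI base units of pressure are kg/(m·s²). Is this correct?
Units of each symbol in P = F/A:
  F (force): kg·m/s²
  A (area): m²  → in the denominator, contributes 1/m²

Multiplying the contributions: [kg·m/s²] · [1/m²]
Adding exponents of each base unit: kg: 1, m: -1, s: -2
SI base units of pressure: kg/(m·s²)

The claimed units kg/(m·s²) match the derived units, so the claim is correct.

Answer: Yes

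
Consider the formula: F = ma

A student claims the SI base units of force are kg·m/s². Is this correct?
Units of each symbol in F = ma:
  m (mass): kg
  a (acceleration): m/s²

Multiplying the contributions: [kg] · [m/s²]
Adding exponents of each base unit: kg: 1, m: 1, s: -2
SI base units of force: kg·m/s²

The claimed units kg·m/s² match the derived units, so the claim is correct.

Answer: Yes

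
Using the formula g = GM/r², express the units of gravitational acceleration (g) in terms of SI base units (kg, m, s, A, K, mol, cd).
Units of each symbol in g = GM/r²:
  G (gravitational constant): m³/(kg·s²)
  M (mass): kg
  r (distance): m  → to the power 2 in the denominator, contributes 1/m²

Multiplying the contributions: [m³/(kg·s²)] · [kg] · [1/m²]
Adding exponents of each base unit: m: 1, s: -2
SI base units of gravitational acceleration: m/s²

Answer: m/s²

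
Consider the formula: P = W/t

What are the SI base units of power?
Units of each symbol in P = W/t:
  W (work): kg·m²/s²
  t (time): s  → in the denominator, contributes 1/s

Multiplying the contributions: [kg·m²/s²] · [1/s]
Adding exponents of each base unit: kg: 1, m: 2, s: -3
SI base units of power: kg·m²/s³

Answer: kg·m²/s³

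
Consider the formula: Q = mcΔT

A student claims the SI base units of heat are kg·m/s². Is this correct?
Units of each symbol in Q = mcΔT:
  m (mass): kg
  c (specific heat capacity, in J/(kg·K)): m²/(s²·K)
  ΔT (temperature change): K

Multiplying the contributions: [kg] · [m²/(s²·K)] · [K]
Adding exponents of each base unit: kg: 1, m: 2, s: -2
SI base units of heat: kg·m²/s²

The claimed units kg·m/s² (exponents kg: 1, m: 1, s: -2) do not match the derived units kg·m²/s² (exponents kg: 1, m: 2, s: -2), so the claim is incorrect.

Answer: No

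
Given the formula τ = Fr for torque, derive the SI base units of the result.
Units of each symbol in τ = Fr:
  F (force): kg·m/s²
  r (lever arm): m

Multiplying the contributions: [kg·m/s²] · [m]
Adding exponents of each base unit: kg: 1, m: 2, s: -2
SI base units of torque: kg·m²/s²

Answer: kg·m²/s²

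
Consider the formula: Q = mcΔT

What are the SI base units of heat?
Units of each symbol in Q = mcΔT:
  m (mass): kg
  c (specific heat capacity, in J/(kg·K)): m²/(s²·K)
  ΔT (temperature change): K

Multiplying the contributions: [kg] · [m²/(s²·K)] · [K]
Adding exponents of each base unit: kg: 1, m: 2, s: -2
SI base units of heat: kg·m²/s²

Answer: kg·m²/s²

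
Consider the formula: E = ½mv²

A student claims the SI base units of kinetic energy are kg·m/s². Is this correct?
Units of each symbol in E = ½mv²:
  m (mass): kg
  v (speed): m/s  → to the power 2, contributes m²/s²
  The factor ½ is dimensionless.

Multiplying the contributions: [kg] · [m²/s²]
Adding exponents of each base unit: kg: 1, m: 2, s: -2
SI base units of kinetic energy: kg·m²/s²

The claimed units kg·m/s² (exponents kg: 1, m: 1, s: -2) do not match the derived units kg·m²/s² (exponents kg: 1, m: 2, s: -2), so the claim is incorrect.

Answer: No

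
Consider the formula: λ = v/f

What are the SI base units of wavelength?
Units of each symbol in λ = v/f:
  v (wave speed): m/s
  f (frequency): 1/s  → in the denominator, contributes s

Multiplying the contributions: [m/s] · [s]
Adding exponents of each base unit: m: 1
SI base units of wavelength: m

Answer: m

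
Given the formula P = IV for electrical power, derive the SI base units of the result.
Units of each symbol in P = IV:
  I (current): A
  V (voltage, in volts): kg·m²/(s³·A)

Multiplying the contributions: [A] · [kg·m²/(s³·A)]
Adding exponents of each base unit: kg: 1, m: 2, s: -3
SI base units of electrical power: kg·m²/s³

Answer: kg·m²/s³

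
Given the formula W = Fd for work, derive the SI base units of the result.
Units of each symbol in W = Fd:
  F (force): kg·m/s²
  d (displacement): m

Multiplying the contributions: [kg·m/s²] · [m]
Adding exponents of each base unit: kg: 1, m: 2, s: -2
SI base units of work: kg·m²/s²

Answer: kg·m²/s²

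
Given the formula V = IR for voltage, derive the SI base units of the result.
Units of each symbol in V = IR:
  I (current): A
  R (resistance, in ohms): kg·m²/(s³·A²)

Multiplying the contributions: [A] · [kg·m²/(s³·A²)]
Adding exponents of each base unit: kg: 1, m: 2, s: -3, A: -1
SI base units of voltage: kg·m²/(s³·A)

Answer: kg·m²/(s³·A)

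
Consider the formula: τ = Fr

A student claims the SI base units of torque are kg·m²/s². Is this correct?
Units of each symbol in τ = Fr:
  F (force): kg·m/s²
  r (lever arm): m

Multiplying the contributions: [kg·m/s²] · [m]
Adding exponents of each base unit: kg: 1, m: 2, s: -2
SI base units of torque: kg·m²/s²

The claimed units kg·m²/s² match the derived units, so the claim is correct.

Answer: Yes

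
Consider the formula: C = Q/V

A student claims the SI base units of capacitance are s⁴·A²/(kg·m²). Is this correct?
Units of each symbol in C = Q/V:
  Q (charge, in coulombs): s·A
  V (voltage, in volts): kg·m²/(s³·A)  → in the denominator, contributes s³·A/(kg·m²)

Multiplying the contributions: [s·A] · [s³·A/(kg·m²)]
Adding exponents of each base unit: kg: -1, m: -2, s: 4, A: 2
SI base units of capacitance: s⁴·A²/(kg·m²)

The claimed units s⁴·A²/(kg·m²) match the derived units, so the claim is correct.

Answer: Yes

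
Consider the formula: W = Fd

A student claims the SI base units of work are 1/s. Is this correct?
Units of each symbol in W = Fd:
  F (force): kg·m/s²
  d (displacement): m

Multiplying the contributions: [kg·m/s²] · [m]
Adding exponents of each base unit: kg: 1, m: 2, s: -2
SI base units of work: kg·m²/s²

The claimed units 1/s (exponents s: -1) do not match the derived units kg·m²/s² (exponents kg: 1, m: 2, s: -2), so the claim is incorrect.

Answer: No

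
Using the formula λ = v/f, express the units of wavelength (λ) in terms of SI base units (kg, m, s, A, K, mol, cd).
Units of each symbol in λ = v/f:
  v (wave speed): m/s
  f (frequency): 1/s  → in the denominator, contributes s

Multiplying the contributions: [m/s] · [s]
Adding exponents of each base unit: m: 1
SI base units of wavelength: m

Answer: m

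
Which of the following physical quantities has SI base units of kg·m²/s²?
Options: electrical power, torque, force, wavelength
Checking the SI base units of each option:
  electrical power (P = IV): kg·m²/s³  ✗
  torque (τ = Fr): kg·m²/s²  ✓ matches
  force (F = ma): kg·m/s²  ✗
  wavelength (λ = v/f): m  ✗

Only torque has units kg·m²/s².

Answer: torque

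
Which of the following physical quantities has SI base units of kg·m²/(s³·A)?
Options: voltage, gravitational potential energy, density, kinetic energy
Checking the SI base units of each option:
  voltage (V = IR): kg·m²/(s³·A)  ✓ matches
  gravitational potential energy (U = -GMm/r): kg·m²/s²  ✗
  density (ρ = m/V): kg/m³  ✗
  kinetic energy (E = ½mv²): kg·m²/s²  ✗

Only voltage has units kg·m²/(s³·A).

Answer: voltage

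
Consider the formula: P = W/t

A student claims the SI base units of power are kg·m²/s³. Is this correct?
Units of each symbol in P = W/t:
  W (work): kg·m²/s²
  t (time): s  → in the denominator, contributes 1/s

Multiplying the contributions: [kg·m²/s²] · [1/s]
Adding exponents of each base unit: kg: 1, m: 2, s: -3
SI base units of power: kg·m²/s³

The claimed units kg·m²/s³ match the derived units, so the claim is correct.

Answer: Yes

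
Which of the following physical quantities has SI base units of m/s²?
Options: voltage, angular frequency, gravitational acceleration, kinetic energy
Checking the SI base units of each option:
  voltage (V = IR): kg·m²/(s³·A)  ✗
  angular frequency (ω = 2πf): 1/s  ✗
  gravitational acceleration (g = GM/r²): m/s²  ✓ matches
  kinetic energy (E = ½mv²): kg·m²/s²  ✗

Only gravitational acceleration has units m/s².

Answer: gravitational acceleration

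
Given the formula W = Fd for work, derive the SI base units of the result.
Units of each symbol in W = Fd:
  F (force): kg·m/s²
  d (displacement): m

Multiplying the contributions: [kg·m/s²] · [m]
Adding exponents of each base unit: kg: 1, m: 2, s: -2
SI base units of work: kg·m²/s²

Answer: kg·m²/s²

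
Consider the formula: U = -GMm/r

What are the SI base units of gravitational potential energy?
Units of each symbol in U = -GMm/r:
  G (gravitational constant): m³/(kg·s²)
  M (mass): kg
  m (mass): kg
  r (distance): m  → in the denominator, contributes 1/m
  The minus sign does not affect the units.

Multiplying the contributions: [m³/(kg·s²)] · [kg] · [kg] · [1/m]
Adding exponents of each base unit: kg: 1, m: 2, s: -2
SI base units of gravitational potential energy: kg·m²/s²

Answer: kg·m²/s²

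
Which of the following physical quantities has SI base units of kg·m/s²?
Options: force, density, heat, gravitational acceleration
Checking the SI base units of each option:
  force (F = ma): kg·m/s²  ✓ matches
  density (ρ = m/V): kg/m³  ✗
  heat (Q = mcΔT): kg·m²/s²  ✗
  gravitational acceleration (g = GM/r²): m/s²  ✗

Only force has units kg·m/s².

Answer: force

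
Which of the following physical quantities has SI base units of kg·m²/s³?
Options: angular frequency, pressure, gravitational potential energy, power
Checking the SI base units of each option:
  angular frequency (ω = 2πf): 1/s  ✗
  pressure (P = F/A): kg/(m·s²)  ✗
  gravitational potential energy (U = -GMm/r): kg·m²/s²  ✗
  power (P = W/t): kg·m²/s³  ✓ matches

Only power has units kg·m²/s³.

Answer: power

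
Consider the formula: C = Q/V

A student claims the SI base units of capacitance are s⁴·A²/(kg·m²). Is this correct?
Units of each symbol in C = Q/V:
  Q (charge, in coulombs): s·A
  V (voltage, in volts): kg·m²/(s³·A)  → in the denominator, contributes s³·A/(kg·m²)

Multiplying the contributions: [s·A] · [s³·A/(kg·m²)]
Adding exponents of each base unit: kg: -1, m: -2, s: 4, A: 2
SI base units of capacitance: s⁴·A²/(kg·m²)

The claimed units s⁴·A²/(kg·m²) match the derived units, so the claim is correct.

Answer: Yes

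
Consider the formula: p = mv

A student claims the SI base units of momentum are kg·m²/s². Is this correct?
Units of each symbol in p = mv:
  m (mass): kg
  v (velocity): m/s

Multiplying the contributions: [kg] · [m/s]
Adding exponents of each base unit: kg: 1, m: 1, s: -1
SI base units of momentum: kg·m/s

The claimed units kg·m²/s² (exponents kg: 1, m: 2, s: -2) do not match the derived units kg·m/s (exponents kg: 1, m: 1, s: -1), so the claim is incorrect.

Answer: No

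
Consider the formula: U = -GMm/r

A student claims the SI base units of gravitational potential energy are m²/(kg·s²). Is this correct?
Units of each symbol in U = -GMm/r:
  G (gravitational constant): m³/(kg·s²)
  M (mass): kg
  m (mass): kg
  r (distance): m  → in the denominator, contributes 1/m
  The minus sign does not affect the units.

Multiplying the contributions: [m³/(kg·s²)] · [kg] · [kg] · [1/m]
Adding exponents of each base unit: kg: 1, m: 2, s: -2
SI base units of gravitational potential energy: kg·m²/s²

The claimed units m²/(kg·s²) (exponents kg: -1, m: 2, s: -2) do not match the derived units kg·m²/s² (exponents kg: 1, m: 2, s: -2), so the claim is incorrect.

Answer: No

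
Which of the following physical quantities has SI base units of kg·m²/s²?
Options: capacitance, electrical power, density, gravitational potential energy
Checking the SI base units of each option:
  capacitance (C = Q/V): s⁴·A²/(kg·m²)  ✗
  electrical power (P = IV): kg·m²/s³  ✗
  density (ρ = m/V): kg/m³  ✗
  gravitational potential energy (U = -GMm/r): kg·m²/s²  ✓ matches

Only gravitational potential energy has units kg·m²/s².

Answer: gravitational potential energy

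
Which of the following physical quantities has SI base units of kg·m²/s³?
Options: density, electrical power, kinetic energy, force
Checking the SI base units of each option:
  density (ρ = m/V): kg/m³  ✗
  electrical power (P = IV): kg·m²/s³  ✓ matches
  kinetic energy (E = ½mv²): kg·m²/s²  ✗
  force (F = ma): kg·m/s²  ✗

Only electrical power has units kg·m²/s³.

Answer: electrical power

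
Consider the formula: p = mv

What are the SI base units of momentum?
Units of each symbol in p = mv:
  m (mass): kg
  v (velocity): m/s

Multiplying the contributions: [kg] · [m/s]
Adding exponents of each base unit: kg: 1, m: 1, s: -1
SI base units of momentum: kg·m/s

Answer: kg·m/s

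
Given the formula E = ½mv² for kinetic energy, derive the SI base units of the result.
Units of each symbol in E = ½mv²:
  m (mass): kg
  v (speed): m/s  → to the power 2, contributes m²/s²
  The factor ½ is dimensionless.

Multiplying the contributions: [kg] · [m²/s²]
Adding exponents of each base unit: kg: 1, m: 2, s: -2
SI base units of kinetic energy: kg·m²/s²

Answer: kg·m²/s²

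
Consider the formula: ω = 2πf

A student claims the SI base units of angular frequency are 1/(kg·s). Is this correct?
Units of each symbol in ω = 2πf:
  f (frequency): 1/s
  The factor 2π is dimensionless.

Multiplying the contributions: [1/s]
Adding exponents of each base unit: s: -1
SI base units of angular frequency: 1/s

The claimed units 1/(kg·s) (exponents kg: -1, s: -1) do not match the derived units 1/s (exponents s: -1), so the claim is incorrect.

Answer: No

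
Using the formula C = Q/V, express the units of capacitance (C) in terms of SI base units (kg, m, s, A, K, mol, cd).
Units of each symbol in C = Q/V:
  Q (charge, in coulombs): s·A
  V (voltage, in volts): kg·m²/(s³·A)  → in the denominator, contributes s³·A/(kg·m²)

Multiplying the contributions: [s·A] · [s³·A/(kg·m²)]
Adding exponents of each base unit: kg: -1, m: -2, s: 4, A: 2
SI base units of capacitance: s⁴·A²/(kg·m²)

Answer: s⁴·A²/(kg·m²)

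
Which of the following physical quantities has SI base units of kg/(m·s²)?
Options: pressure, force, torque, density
Checking the SI base units of each option:
  pressure (P = F/A): kg/(m·s²)  ✓ matches
  force (F = ma): kg·m/s²  ✗
  torque (τ = Fr): kg·m²/s²  ✗
  density (ρ = m/V): kg/m³  ✗

Only pressure has units kg/(m·s²).

Answer: pressure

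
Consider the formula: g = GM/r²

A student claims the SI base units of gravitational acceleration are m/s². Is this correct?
Units of each symbol in g = GM/r²:
  G (gravitational constant): m³/(kg·s²)
  M (mass): kg
  r (distance): m  → to the power 2 in the denominator, contributes 1/m²

Multiplying the contributions: [m³/(kg·s²)] · [kg] · [1/m²]
Adding exponents of each base unit: m: 1, s: -2
SI base units of gravitational acceleration: m/s²

The claimed units m/s² match the derived units, so the claim is correct.

Answer: Yes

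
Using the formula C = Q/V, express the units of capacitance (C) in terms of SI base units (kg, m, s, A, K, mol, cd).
Units of each symbol in C = Q/V:
  Q (charge, in coulombs): s·A
  V (voltage, in volts): kg·m²/(s³·A)  → in the denominator, contributes s³·A/(kg·m²)

Multiplying the contributions: [s·A] · [s³·A/(kg·m²)]
Adding exponents of each base unit: kg: -1, m: -2, s: 4, A: 2
SI base units of capacitance: s⁴·A²/(kg·m²)

Answer: s⁴·A²/(kg·m²)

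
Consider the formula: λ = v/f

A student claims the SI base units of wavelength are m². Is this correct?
Units of each symbol in λ = v/f:
  v (wave speed): m/s
  f (frequency): 1/s  → in the denominator, contributes s

Multiplying the contributions: [m/s] · [s]
Adding exponents of each base unit: m: 1
SI base units of wavelength: m

The claimed units m² (exponents m: 2) do not match the derived units m (exponents m: 1), so the claim is incorrect.

Answer: No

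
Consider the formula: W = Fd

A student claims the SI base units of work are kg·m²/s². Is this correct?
Units of each symbol in W = Fd:
  F (force): kg·m/s²
  d (displacement): m

Multiplying the contributions: [kg·m/s²] · [m]
Adding exponents of each base unit: kg: 1, m: 2, s: -2
SI base units of work: kg·m²/s²

The claimed units kg·m²/s² match the derived units, so the claim is correct.

Answer: Yes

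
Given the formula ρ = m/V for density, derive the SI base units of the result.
Units of each symbol in ρ = m/V:
  m (mass): kg
  V (volume): m³  → in the denominator, contributes 1/m³

Multiplying the contributions: [kg] · [1/m³]
Adding exponents of each base unit: kg: 1, m: -3
SI base units of density: kg/m³

Answer: kg/m³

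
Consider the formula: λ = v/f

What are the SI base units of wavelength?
Units of each symbol in λ = v/f:
  v (wave speed): m/s
  f (frequency): 1/s  → in the denominator, contributes s

Multiplying the contributions: [m/s] · [s]
Adding exponents of each base unit: m: 1
SI base units of wavelength: m

Answer: m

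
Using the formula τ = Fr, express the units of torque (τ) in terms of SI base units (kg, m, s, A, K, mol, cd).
Units of each symbol in τ = Fr:
  F (force): kg·m/s²
  r (lever arm): m

Multiplying the contributions: [kg·m/s²] · [m]
Adding exponents of each base unit: kg: 1, m: 2, s: -2
SI base units of torque: kg·m²/s²

Answer: kg·m²/s²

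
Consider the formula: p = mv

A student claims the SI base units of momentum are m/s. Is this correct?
Units of each symbol in p = mv:
  m (mass): kg
  v (velocity): m/s

Multiplying the contributions: [kg] · [m/s]
Adding exponents of each base unit: kg: 1, m: 1, s: -1
SI base units of momentum: kg·m/s

The claimed units m/s (exponents m: 1, s: -1) do not match the derived units kg·m/s (exponents kg: 1, m: 1, s: -1), so the claim is incorrect.

Answer: No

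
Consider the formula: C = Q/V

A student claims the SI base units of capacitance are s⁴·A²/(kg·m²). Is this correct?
Units of each symbol in C = Q/V:
  Q (charge, in coulombs): s·A
  V (voltage, in volts): kg·m²/(s³·A)  → in the denominator, contributes s³·A/(kg·m²)

Multiplying the contributions: [s·A] · [s³·A/(kg·m²)]
Adding exponents of each base unit: kg: -1, m: -2, s: 4, A: 2
SI base units of capacitance: s⁴·A²/(kg·m²)

The claimed units s⁴·A²/(kg·m²) match the derived units, so the claim is correct.

Answer: Yes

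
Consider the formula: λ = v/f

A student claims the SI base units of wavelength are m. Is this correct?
Units of each symbol in λ = v/f:
  v (wave speed): m/s
  f (frequency): 1/s  → in the denominator, contributes s

Multiplying the contributions: [m/s] · [s]
Adding exponents of each base unit: m: 1
SI base units of wavelength: m

The claimed units m match the derived units, so the claim is correct.

Answer: Yes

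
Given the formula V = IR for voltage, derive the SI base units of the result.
Units of each symbol in V = IR:
  I (current): A
  R (resistance, in ohms): kg·m²/(s³·A²)

Multiplying the contributions: [A] · [kg·m²/(s³·A²)]
Adding exponents of each base unit: kg: 1, m: 2, s: -3, A: -1
SI base units of voltage: kg·m²/(s³·A)

Answer: kg·m²/(s³·A)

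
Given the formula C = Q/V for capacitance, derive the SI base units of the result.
Units of each symbol in C = Q/V:
  Q (charge, in coulombs): s·A
  V (voltage, in volts): kg·m²/(s³·A)  → in the denominator, contributes s³·A/(kg·m²)

Multiplying the contributions: [s·A] · [s³·A/(kg·m²)]
Adding exponents of each base unit: kg: -1, m: -2, s: 4, A: 2
SI base units of capacitance: s⁴·A²/(kg·m²)

Answer: s⁴·A²/(kg·m²)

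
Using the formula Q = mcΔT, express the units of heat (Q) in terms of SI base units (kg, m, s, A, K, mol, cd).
Units of each symbol in Q = mcΔT:
  m (mass): kg
  c (specific heat capacity, in J/(kg·K)): m²/(s²·K)
  ΔT (temperature change): K

Multiplying the contributions: [kg] · [m²/(s²·K)] · [K]
Adding exponents of each base unit: kg: 1, m: 2, s: -2
SI base units of heat: kg·m²/s²

Answer: kg·m²/s²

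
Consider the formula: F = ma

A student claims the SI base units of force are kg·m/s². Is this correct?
Units of each symbol in F = ma:
  m (mass): kg
  a (acceleration): m/s²

Multiplying the contributions: [kg] · [m/s²]
Adding exponents of each base unit: kg: 1, m: 1, s: -2
SI base units of force: kg·m/s²

The claimed units kg·m/s² match the derived units, so the claim is correct.

Answer: Yes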